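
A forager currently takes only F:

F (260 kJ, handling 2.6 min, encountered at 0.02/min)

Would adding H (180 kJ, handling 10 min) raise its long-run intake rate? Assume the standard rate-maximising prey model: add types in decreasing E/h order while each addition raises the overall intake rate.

Current rate: (0.02×260)/(1 + 0.02×2.6) = 4.943 kJ/min.
Profitability of H: 180/10 = 18 kJ/min.
18 > 4.943, so adding H raises the average — include it.

Yes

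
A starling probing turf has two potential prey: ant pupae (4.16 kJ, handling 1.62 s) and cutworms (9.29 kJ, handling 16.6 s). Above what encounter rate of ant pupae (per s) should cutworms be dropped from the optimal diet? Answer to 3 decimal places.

0.172 per s

At the threshold, the rate on ant pupae alone equals the profitability of cutworms: λ·4.16/(1 + λ·1.62) = 9.29/16.6 = 0.5596.
Rearranging, λ(4.16 − 0.5596×1.62) = 0.5596, so λ = 0.5596/3.253 = 0.172 per s.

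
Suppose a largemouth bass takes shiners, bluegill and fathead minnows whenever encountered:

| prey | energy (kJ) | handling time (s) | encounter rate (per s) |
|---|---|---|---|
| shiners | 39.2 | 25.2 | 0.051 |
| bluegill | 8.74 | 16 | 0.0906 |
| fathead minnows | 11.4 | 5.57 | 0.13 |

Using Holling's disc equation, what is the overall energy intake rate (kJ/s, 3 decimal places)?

Energy encountered per unit search time: 0.051×39.2 + 0.0906×8.74 + 0.13×11.4 = 4.273 kJ/s.
Handling time per unit search time: 0.051×25.2 + 0.0906×16 + 0.13×5.57 = 3.459.
Rate = 4.273/(1 + 3.459) = 0.9583 kJ/s.

0.958 kJ/s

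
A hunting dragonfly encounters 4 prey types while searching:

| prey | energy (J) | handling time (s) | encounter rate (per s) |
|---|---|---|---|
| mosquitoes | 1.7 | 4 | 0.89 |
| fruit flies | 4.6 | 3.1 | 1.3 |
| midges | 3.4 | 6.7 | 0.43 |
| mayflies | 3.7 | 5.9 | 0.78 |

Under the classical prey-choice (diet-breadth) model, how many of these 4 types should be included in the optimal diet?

Profitabilities (E/h, J/s): fruit flies 1.48, mayflies 0.627, midges 0.507, mosquitoes 0.425. Add prey in this order while the next type's profitability exceeds the intake rate on those already taken.
Rate on top 1: 1.189. mayflies: 0.627 < 1.189 → exclude; stop.
Optimal diet: fruit flies — 1 of 4 types.

1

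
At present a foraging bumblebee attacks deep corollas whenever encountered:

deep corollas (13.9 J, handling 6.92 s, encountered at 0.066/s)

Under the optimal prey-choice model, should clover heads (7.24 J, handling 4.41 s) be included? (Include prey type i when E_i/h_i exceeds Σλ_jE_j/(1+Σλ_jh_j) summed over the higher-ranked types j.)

Yes

Intake rate on the current diet: R = (0.066×13.9) / (1 + 0.066×6.92) = 0.9174/1.457 = 0.6298 J/s.
Profitability of clover heads: 7.24/4.41 = 1.642 J/s.
Since 1.642 > R, including clover heads increases the long-run rate.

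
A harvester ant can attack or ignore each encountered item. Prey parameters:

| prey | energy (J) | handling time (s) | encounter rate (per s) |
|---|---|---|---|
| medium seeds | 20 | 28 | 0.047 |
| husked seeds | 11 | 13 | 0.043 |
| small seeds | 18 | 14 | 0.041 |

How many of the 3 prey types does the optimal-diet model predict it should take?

3

Profitabilities (E/h, J/s): small seeds 1.29, husked seeds 0.846, medium seeds 0.714. Add prey in this order while the next type's profitability exceeds the intake rate on those already taken.
Rate on top 1: 0.4689. husked seeds: 0.846 > 0.4689 → include.
Rate on top 2: 0.5677. medium seeds: 0.714 > 0.5677 → include.
Optimal diet: small seeds, husked seeds, medium seeds — 3 of 3 types.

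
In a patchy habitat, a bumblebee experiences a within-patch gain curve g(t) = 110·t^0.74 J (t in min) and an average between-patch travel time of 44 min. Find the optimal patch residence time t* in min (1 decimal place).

125.2 min

Optimal t* satisfies g'(t*) = g(t*)/(T + t*).
g'(t) = 0.74·110·t^-0.26. Setting 0.74·110·t^-0.26 = 110·t^0.74/(44+t) gives 0.74(44+t) = t, so 0.26·t = 0.74×44.
t* = 0.74×44/0.26 = 125.2 min.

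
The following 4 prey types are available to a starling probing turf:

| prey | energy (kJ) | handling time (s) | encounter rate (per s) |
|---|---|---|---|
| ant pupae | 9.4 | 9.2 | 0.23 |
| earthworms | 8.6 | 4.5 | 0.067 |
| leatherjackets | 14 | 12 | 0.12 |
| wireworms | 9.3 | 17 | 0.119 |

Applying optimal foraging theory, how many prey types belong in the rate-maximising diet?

3

Rank by E/h (kJ/s): earthworms 1.91, leatherjackets 1.17, ant pupae 1.02, wireworms 0.547. Include each in turn until the next type's E/h falls below the running intake rate.
Rate on top 1: 0.4427. leatherjackets: 1.17 > 0.4427 → include.
Rate on top 2: 0.823. ant pupae: 1.02 > 0.823 → include.
Rate on top 3: 0.9096. wireworms: 0.547 < 0.9096 → exclude; stop.
Optimal diet: earthworms, leatherjackets, ant pupae — 3 of 4 types.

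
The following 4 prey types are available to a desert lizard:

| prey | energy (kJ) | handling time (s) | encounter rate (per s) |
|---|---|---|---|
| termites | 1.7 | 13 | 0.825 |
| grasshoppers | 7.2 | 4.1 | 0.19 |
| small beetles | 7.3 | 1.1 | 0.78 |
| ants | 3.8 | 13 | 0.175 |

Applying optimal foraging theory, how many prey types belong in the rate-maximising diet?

1

Profitabilities (E/h, kJ/s): small beetles 6.64, grasshoppers 1.76, ants 0.292, termites 0.131. Add prey in this order while the next type's profitability exceeds the intake rate on those already taken.
Rate on top 1: 3.065. grasshoppers: 1.76 < 3.065 → exclude; stop.
Optimal diet: small beetles — 1 of 4 types.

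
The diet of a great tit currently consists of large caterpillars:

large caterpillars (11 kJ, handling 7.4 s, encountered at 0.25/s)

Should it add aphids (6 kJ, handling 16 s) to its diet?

Current rate: (0.25×11)/(1 + 0.25×7.4) = 0.9649 kJ/s.
Profitability of aphids: 6/16 = 0.375 kJ/s.
0.375 < 0.9649, so adding aphids would lower the average — exclude it.

No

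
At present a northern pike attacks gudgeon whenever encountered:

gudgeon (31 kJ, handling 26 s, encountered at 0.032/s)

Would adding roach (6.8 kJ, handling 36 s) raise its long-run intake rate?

No

Current rate: (0.032×31)/(1 + 0.032×26) = 0.5415 kJ/s.
roach: E/h = 6.8/36 = 0.1889 kJ/s.
0.1889 < 0.5415, so adding roach would lower the average — exclude it.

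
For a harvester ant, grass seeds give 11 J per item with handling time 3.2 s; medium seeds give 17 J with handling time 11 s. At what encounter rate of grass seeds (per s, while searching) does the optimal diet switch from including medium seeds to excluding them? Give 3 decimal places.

0.255 per s

Drop medium seeds once their profitability E₂/h₂ falls below the rate achievable on grass seeds alone: E₂/h₂ = λE₁/(1 + λh₁).
Solve for λ: λE₁h₂ = E₂(1 + λh₁) → λ(E₁h₂ − E₂h₁) = E₂ → λ = E₂/(E₁h₂ − E₂h₁).
λ = 17/(11×11 − 17×3.2) = 17/66.6 = 0.2553 per s.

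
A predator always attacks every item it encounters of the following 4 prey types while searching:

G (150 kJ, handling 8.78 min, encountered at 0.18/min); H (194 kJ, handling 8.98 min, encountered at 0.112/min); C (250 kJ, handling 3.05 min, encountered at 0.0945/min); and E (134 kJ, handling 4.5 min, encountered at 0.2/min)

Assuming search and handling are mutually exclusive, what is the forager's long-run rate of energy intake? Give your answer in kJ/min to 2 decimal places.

Energy encountered per unit search time: 0.18×150 + 0.112×194 + 0.0945×250 + 0.2×134 = 99.15 kJ/min.
Handling time per unit search time: 0.18×8.78 + 0.112×8.98 + 0.0945×3.05 + 0.2×4.5 = 3.774.
Rate = 99.15/(1 + 3.774) = 20.77 kJ/min.

20.77 kJ/min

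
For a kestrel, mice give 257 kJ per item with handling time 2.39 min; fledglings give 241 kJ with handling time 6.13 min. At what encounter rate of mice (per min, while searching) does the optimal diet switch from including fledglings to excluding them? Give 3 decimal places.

Drop fledglings once their profitability E₂/h₂ falls below the rate achievable on mice alone: E₂/h₂ = λE₁/(1 + λh₁).
Solve for λ: λE₁h₂ = E₂(1 + λh₁) → λ(E₁h₂ − E₂h₁) = E₂ → λ = E₂/(E₁h₂ − E₂h₁).
λ = 241/(257×6.13 − 241×2.39) = 241/999.4 = 0.2411 per min.

0.241 per min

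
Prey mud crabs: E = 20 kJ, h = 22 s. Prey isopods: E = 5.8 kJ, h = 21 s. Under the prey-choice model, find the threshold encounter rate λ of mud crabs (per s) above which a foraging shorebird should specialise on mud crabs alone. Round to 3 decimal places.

At the threshold, the rate on mud crabs alone equals the profitability of isopods: λ·20/(1 + λ·22) = 5.8/21 = 0.2762.
Rearranging, λ(20 − 0.2762×22) = 0.2762, so λ = 0.2762/13.92 = 0.01984 per s.

0.020 per s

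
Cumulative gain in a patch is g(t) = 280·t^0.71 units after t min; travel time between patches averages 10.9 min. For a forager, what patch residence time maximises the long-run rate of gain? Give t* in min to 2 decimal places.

Maximise g(t)/(T+t): set derivative to zero → g'(t)(T+t) = g(t).
g'(t) = 0.71·280·t^-0.29. Setting 0.71·280·t^-0.29 = 280·t^0.71/(10.9+t) gives 0.71(10.9+t) = t, so 0.29·t = 0.71×10.9.
t* = 0.71×10.9/0.29 = 26.69 min.

26.69 min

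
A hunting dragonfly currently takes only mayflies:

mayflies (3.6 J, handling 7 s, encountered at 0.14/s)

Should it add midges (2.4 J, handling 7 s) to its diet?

On mayflies alone, R = ΣλE/(1+Σλh) = 0.504/1.98 = 0.2545 J/s.
midges: E/h = 2.4/7 = 0.3429 J/s.
Since 0.3429 > R, including midges increases the long-run rate.

Yes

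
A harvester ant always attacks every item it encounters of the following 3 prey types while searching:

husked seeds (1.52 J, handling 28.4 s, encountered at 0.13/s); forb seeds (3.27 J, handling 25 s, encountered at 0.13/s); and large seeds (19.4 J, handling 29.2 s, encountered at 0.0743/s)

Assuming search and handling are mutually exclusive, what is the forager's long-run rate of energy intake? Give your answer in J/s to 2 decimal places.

R = Σλ_iE_i / (1 + Σλ_ih_i)
Numerator: 0.13×1.52 + 0.13×3.27 + 0.0743×19.4 = 2.064
Denominator: 1 + 0.13×28.4 + 0.13×25 + 0.0743×29.2 = 10.11
R = 2.064/10.11 = 0.2041 J/s

0.20 J/s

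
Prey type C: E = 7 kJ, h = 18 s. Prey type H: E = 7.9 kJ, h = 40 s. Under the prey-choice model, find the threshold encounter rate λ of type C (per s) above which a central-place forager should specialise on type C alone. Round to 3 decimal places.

0.057 per s

Drop type H once their profitability E₂/h₂ falls below the rate achievable on type C alone: E₂/h₂ = λE₁/(1 + λh₁).
Solve for λ: λE₁h₂ = E₂(1 + λh₁) → λ(E₁h₂ − E₂h₁) = E₂ → λ = E₂/(E₁h₂ − E₂h₁).
λ = 7.9/(7×40 − 7.9×18) = 7.9/137.8 = 0.05733 per s.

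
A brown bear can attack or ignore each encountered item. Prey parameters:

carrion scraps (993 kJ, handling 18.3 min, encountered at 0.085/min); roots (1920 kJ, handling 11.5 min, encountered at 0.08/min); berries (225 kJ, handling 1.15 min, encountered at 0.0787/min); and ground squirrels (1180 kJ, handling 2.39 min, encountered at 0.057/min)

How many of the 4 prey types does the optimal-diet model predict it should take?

3

Rank by E/h (kJ/min): ground squirrels 494, berries 196, roots 167, carrion scraps 54.3. Include each in turn until the next type's E/h falls below the running intake rate.
Rate on top 1: 59.2. berries: 196 > 59.2 → include.
Rate on top 2: 69.26. roots: 167 > 69.26 → include.
Rate on top 3: 111.1. carrion scraps: 54.3 < 111.1 → exclude; stop.
Optimal diet: ground squirrels, berries, roots — 3 of 4 types.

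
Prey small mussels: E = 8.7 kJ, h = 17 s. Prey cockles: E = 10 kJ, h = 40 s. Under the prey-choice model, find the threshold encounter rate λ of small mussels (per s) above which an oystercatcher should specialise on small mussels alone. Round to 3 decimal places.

0.056 per s

Drop cockles once their profitability E₂/h₂ falls below the rate achievable on small mussels alone: E₂/h₂ = λE₁/(1 + λh₁).
Solve for λ: λE₁h₂ = E₂(1 + λh₁) → λ(E₁h₂ − E₂h₁) = E₂ → λ = E₂/(E₁h₂ − E₂h₁).
λ = 10/(8.7×40 − 10×17) = 10/178 = 0.05618 per s.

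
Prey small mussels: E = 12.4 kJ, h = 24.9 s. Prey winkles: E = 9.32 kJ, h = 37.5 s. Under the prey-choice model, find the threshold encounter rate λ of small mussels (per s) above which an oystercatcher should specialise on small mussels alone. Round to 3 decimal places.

The zero-one rule: include winkles iff E₂/h₂ > λE₁/(1+λh₁). Equality gives the switch point.
λE₁h₂ = E₂ + λE₂h₁ ⇒ λ = E₂/(E₁h₂ − E₂h₁) = 9.32/(465 − 232.1) = 0.04001 per s.

0.040 per s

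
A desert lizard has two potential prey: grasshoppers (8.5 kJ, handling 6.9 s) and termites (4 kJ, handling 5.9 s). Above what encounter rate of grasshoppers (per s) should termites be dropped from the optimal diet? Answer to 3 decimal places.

0.177 per s

At the threshold, the rate on grasshoppers alone equals the profitability of termites: λ·8.5/(1 + λ·6.9) = 4/5.9 = 0.678.
Rearranging, λ(8.5 − 0.678×6.9) = 0.678, so λ = 0.678/3.822 = 0.1774 per s.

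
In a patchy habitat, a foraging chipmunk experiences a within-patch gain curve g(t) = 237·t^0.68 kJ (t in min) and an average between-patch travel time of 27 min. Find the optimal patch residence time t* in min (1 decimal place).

57.4 min

Maximise g(t)/(T+t): set derivative to zero → g'(t)(T+t) = g(t).
g'(t) = 0.68·237·t^-0.32. Setting 0.68·237·t^-0.32 = 237·t^0.68/(27+t) gives 0.68(27+t) = t, so 0.32·t = 0.68×27.
t* = 0.68×27/0.32 = 57.38 min.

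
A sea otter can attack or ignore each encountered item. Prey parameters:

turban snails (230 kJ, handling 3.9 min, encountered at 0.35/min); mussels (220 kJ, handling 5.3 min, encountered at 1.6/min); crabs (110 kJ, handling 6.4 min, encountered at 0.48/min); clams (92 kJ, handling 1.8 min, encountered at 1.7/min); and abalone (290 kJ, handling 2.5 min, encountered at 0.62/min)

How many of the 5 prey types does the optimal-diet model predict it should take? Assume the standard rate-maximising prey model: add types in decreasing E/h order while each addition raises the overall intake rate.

Profitabilities (E/h, kJ/min): abalone 116, turban snails 59, clams 51.1, mussels 41.5, crabs 17.2. Add prey in this order while the next type's profitability exceeds the intake rate on those already taken.
Rate on top 1: 70.51. turban snails: 59 < 70.51 → exclude; stop.
Optimal diet: abalone — 1 of 5 types.

1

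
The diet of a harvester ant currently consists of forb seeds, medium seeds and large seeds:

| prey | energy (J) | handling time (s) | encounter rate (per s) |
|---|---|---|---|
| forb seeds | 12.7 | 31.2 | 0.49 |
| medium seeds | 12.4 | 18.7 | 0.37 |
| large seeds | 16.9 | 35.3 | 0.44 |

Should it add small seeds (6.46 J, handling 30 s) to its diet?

Intake rate on the current diet: R = (0.49×12.7 + 0.37×12.4 + 0.44×16.9) / (1 + 0.49×31.2 + 0.37×18.7 + 0.44×35.3) = 18.25/38.74 = 0.471 J/s.
Profitability of small seeds: 6.46/30 = 0.2153 J/s.
Since 0.2153 < R, time spent handling small seeds is better spent searching.

No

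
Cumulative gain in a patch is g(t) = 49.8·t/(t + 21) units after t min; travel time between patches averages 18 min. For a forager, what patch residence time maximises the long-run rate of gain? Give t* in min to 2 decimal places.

19.44 min

By the marginal value theorem, leave when the instantaneous gain rate g'(t) equals the habitat-wide average g(t)/(T + t).
g'(t) = 49.8·21/(t + 21)². Setting 49.8·21/(t+21)² = 49.8t/[(t+21)(18+t)] gives 21(18+t) = t(t+21), so t² = 21×18 = 378.
t* = √378 = 19.44 min.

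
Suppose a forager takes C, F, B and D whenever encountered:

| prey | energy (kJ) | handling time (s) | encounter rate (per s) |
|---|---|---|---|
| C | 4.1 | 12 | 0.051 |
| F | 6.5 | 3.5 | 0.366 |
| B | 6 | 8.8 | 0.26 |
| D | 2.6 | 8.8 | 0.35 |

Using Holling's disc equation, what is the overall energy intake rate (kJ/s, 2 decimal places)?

0.61 kJ/s

Energy encountered per unit search time: 0.051×4.1 + 0.366×6.5 + 0.26×6 + 0.35×2.6 = 5.058 kJ/s.
Handling time per unit search time: 0.051×12 + 0.366×3.5 + 0.26×8.8 + 0.35×8.8 = 7.261.
Rate = 5.058/(1 + 7.261) = 0.6123 kJ/s.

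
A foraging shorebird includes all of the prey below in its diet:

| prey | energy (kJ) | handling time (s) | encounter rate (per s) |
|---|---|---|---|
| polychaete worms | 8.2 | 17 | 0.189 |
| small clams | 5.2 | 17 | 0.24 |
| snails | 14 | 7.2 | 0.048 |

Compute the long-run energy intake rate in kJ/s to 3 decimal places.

0.402 kJ/s

R = (0.189×8.2 + 0.24×5.2 + 0.048×14) / (1 + 0.189×17 + 0.24×17 + 0.048×7.2) = 3.47/8.639 = 0.4017 kJ/s.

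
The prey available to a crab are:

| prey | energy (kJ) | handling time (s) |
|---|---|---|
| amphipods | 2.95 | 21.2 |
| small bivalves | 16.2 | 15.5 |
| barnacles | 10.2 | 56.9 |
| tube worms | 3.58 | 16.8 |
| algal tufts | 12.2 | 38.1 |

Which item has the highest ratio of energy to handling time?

In descending order of E/h:
small bivalves: 16.2/15.5 = 1.05 kJ/s
algal tufts: 12.2/38.1 = 0.32 kJ/s
tube worms: 3.58/16.8 = 0.213 kJ/s
barnacles: 10.2/56.9 = 0.179 kJ/s
amphipods: 2.95/21.2 = 0.139 kJ/s

small bivalves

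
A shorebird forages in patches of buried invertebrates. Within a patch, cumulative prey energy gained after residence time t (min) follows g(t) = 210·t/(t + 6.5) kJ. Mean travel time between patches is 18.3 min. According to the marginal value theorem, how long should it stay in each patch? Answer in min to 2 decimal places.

10.91 min

Maximise g(t)/(T+t): set derivative to zero → g'(t)(T+t) = g(t).
g'(t) = 210·6.5/(t + 6.5)². Setting 210·6.5/(t+6.5)² = 210t/[(t+6.5)(18.3+t)] gives 6.5(18.3+t) = t(t+6.5), so t² = 6.5×18.3 = 119.
t* = √119 = 10.91 min.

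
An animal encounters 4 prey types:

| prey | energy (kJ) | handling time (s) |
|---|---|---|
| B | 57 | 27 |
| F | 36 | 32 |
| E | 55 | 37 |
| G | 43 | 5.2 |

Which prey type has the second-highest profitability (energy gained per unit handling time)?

Profitability E/h (kJ/s): B = 57/27 = 2.11, F = 36/32 = 1.12, E = 55/37 = 1.49, G = 43/5.2 = 8.27.
Ranked: G > B > E > F.

B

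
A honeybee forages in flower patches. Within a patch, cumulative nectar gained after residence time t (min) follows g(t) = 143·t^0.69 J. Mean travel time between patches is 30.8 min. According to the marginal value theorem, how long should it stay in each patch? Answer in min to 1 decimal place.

Optimal t* satisfies g'(t*) = g(t*)/(T + t*).
g'(t) = 0.69·143·t^-0.31. Setting 0.69·143·t^-0.31 = 143·t^0.69/(30.8+t) gives 0.69(30.8+t) = t, so 0.31·t = 0.69×30.8.
t* = 0.69×30.8/0.31 = 68.55 min.

68.6 min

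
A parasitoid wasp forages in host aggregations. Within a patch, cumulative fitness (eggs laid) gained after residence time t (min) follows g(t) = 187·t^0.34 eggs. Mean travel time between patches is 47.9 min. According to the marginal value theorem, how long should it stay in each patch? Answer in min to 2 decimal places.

24.68 min

By the marginal value theorem, leave when the instantaneous gain rate g'(t) equals the habitat-wide average g(t)/(T + t).
g'(t) = 0.34·187·t^-0.66. Setting 0.34·187·t^-0.66 = 187·t^0.34/(47.9+t) gives 0.34(47.9+t) = t, so 0.66·t = 0.34×47.9.
t* = 0.34×47.9/0.66 = 24.68 min.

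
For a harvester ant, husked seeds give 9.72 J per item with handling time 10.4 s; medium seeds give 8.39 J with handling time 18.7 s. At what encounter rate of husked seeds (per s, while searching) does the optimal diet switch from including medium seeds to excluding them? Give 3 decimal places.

At the threshold, the rate on husked seeds alone equals the profitability of medium seeds: λ·9.72/(1 + λ·10.4) = 8.39/18.7 = 0.4487.
Rearranging, λ(9.72 − 0.4487×10.4) = 0.4487, so λ = 0.4487/5.054 = 0.08878 per s.

0.089 per s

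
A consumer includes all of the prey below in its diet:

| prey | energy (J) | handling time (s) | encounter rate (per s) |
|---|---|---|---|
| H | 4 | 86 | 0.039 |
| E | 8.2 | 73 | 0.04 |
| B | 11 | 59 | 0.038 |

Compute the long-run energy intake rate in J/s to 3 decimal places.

R = Σλ_iE_i / (1 + Σλ_ih_i)
Numerator: 0.039×4 + 0.04×8.2 + 0.038×11 = 0.902
Denominator: 1 + 0.039×86 + 0.04×73 + 0.038×59 = 9.516
R = 0.902/9.516 = 0.09479 J/s

0.095 J/s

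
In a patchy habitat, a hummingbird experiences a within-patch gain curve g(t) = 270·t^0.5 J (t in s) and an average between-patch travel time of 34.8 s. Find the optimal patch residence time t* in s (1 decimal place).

34.8 s

By the marginal value theorem, leave when the instantaneous gain rate g'(t) equals the habitat-wide average g(t)/(T + t).
g'(t) = 0.5·270·t^-0.5. Setting 0.5·270·t^-0.5 = 270·t^0.5/(34.8+t) gives 0.5(34.8+t) = t, so 0.50·t = 0.5×34.8.
t* = 0.5×34.8/0.50 = 34.8 s.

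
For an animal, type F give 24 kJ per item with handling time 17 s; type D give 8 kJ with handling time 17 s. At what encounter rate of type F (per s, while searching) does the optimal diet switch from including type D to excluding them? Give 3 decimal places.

At the threshold, the rate on type F alone equals the profitability of type D: λ·24/(1 + λ·17) = 8/17 = 0.4706.
Rearranging, λ(24 − 0.4706×17) = 0.4706, so λ = 0.4706/16 = 0.02941 per s.

0.029 per s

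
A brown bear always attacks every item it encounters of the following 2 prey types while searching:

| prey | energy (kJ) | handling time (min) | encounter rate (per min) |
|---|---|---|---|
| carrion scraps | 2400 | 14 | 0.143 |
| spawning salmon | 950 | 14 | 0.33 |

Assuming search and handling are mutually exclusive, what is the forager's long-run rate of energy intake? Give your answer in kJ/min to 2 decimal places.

R = Σλ_iE_i / (1 + Σλ_ih_i)
Numerator: 0.143×2400 + 0.33×950 = 656.7
Denominator: 1 + 0.143×14 + 0.33×14 = 7.622
R = 656.7/7.622 = 86.16 kJ/min

86.16 kJ/min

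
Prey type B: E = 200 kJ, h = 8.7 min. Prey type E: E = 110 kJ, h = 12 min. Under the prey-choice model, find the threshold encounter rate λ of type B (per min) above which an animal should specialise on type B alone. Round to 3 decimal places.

At the threshold, the rate on type B alone equals the profitability of type E: λ·200/(1 + λ·8.7) = 110/12 = 9.167.
Rearranging, λ(200 − 9.167×8.7) = 9.167, so λ = 9.167/120.3 = 0.07623 per min.

0.076 per min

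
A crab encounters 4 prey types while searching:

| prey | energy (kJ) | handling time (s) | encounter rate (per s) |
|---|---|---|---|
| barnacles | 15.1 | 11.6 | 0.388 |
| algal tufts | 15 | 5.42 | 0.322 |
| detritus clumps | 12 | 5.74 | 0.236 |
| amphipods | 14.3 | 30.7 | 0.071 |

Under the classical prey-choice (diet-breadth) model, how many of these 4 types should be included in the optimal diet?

2

Rank by E/h (kJ/s): algal tufts 2.77, detritus clumps 2.09, barnacles 1.3, amphipods 0.466. Include each in turn until the next type's E/h falls below the running intake rate.
Rate on top 1: 1.759. detritus clumps: 2.09 > 1.759 → include.
Rate on top 2: 1.869. barnacles: 1.3 < 1.869 → exclude; stop.
Optimal diet: algal tufts, detritus clumps — 2 of 4 types.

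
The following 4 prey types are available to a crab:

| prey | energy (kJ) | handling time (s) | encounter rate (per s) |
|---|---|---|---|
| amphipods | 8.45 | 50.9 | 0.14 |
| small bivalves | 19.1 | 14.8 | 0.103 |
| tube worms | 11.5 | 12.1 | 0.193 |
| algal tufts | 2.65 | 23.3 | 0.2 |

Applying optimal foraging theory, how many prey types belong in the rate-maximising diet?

Rank by E/h (kJ/s): small bivalves 1.29, tube worms 0.95, amphipods 0.166, algal tufts 0.114. Include each in turn until the next type's E/h falls below the running intake rate.
Rate on top 1: 0.7793. tube worms: 0.95 > 0.7793 → include.
Rate on top 2: 0.8615. amphipods: 0.166 < 0.8615 → exclude; stop.
Optimal diet: small bivalves, tube worms — 2 of 4 types.

2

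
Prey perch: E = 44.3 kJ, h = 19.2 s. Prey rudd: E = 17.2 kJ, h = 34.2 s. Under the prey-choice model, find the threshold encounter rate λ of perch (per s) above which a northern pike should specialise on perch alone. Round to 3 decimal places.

0.015 per s

Drop rudd once their profitability E₂/h₂ falls below the rate achievable on perch alone: E₂/h₂ = λE₁/(1 + λh₁).
Solve for λ: λE₁h₂ = E₂(1 + λh₁) → λ(E₁h₂ − E₂h₁) = E₂ → λ = E₂/(E₁h₂ − E₂h₁).
λ = 17.2/(44.3×34.2 − 17.2×19.2) = 17.2/1185 = 0.01452 per s.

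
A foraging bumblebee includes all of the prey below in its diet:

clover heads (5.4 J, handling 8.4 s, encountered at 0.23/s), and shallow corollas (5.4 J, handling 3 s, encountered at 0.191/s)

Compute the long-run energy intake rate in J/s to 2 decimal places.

Energy encountered per unit search time: 0.23×5.4 + 0.191×5.4 = 2.273 J/s.
Handling time per unit search time: 0.23×8.4 + 0.191×3 = 2.505.
Rate = 2.273/(1 + 2.505) = 0.6486 J/s.

0.65 J/s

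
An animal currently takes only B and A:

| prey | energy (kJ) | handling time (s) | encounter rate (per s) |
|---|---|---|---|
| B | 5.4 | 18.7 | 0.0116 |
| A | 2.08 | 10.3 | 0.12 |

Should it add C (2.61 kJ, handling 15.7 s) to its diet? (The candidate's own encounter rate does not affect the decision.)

Yes

Current rate: (0.0116×5.4 + 0.12×2.08)/(1 + 0.0116×18.7 + 0.12×10.3) = 0.1273 kJ/s.
Profitability of C: 2.61/15.7 = 0.1662 kJ/s.
0.1662 > 0.1273, so adding C raises the average — include it.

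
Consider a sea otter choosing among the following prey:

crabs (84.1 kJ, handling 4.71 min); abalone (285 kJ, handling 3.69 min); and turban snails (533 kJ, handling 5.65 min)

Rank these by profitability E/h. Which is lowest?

In descending order of E/h:
turban snails: 533/5.65 = 94.3 kJ/min
abalone: 285/3.69 = 77.2 kJ/min
crabs: 84.1/4.71 = 17.9 kJ/min

crabs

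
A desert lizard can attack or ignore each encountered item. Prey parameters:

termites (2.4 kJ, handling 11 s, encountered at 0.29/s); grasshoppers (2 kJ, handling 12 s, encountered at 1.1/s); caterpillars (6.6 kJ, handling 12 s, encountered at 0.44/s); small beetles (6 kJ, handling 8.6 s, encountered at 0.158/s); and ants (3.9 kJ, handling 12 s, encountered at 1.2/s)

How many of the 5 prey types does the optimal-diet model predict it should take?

2

E/h in descending order: small beetles 0.698, caterpillars 0.55, ants 0.325, termites 0.218, grasshoppers 0.167 kJ/s. The optimal diet is the largest prefix of this list for which every included type satisfies E_i/h_i > R on the types above it.
Rate on top 1: 0.4019. caterpillars: 0.55 > 0.4019 → include.
Rate on top 2: 0.5043. ants: 0.325 < 0.5043 → exclude; stop.
Optimal diet: small beetles, caterpillars — 2 of 5 types.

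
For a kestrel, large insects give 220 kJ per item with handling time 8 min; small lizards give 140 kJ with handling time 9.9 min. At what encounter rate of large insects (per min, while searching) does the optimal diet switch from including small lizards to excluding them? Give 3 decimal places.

0.132 per min

At the threshold, the rate on large insects alone equals the profitability of small lizards: λ·220/(1 + λ·8) = 140/9.9 = 14.14.
Rearranging, λ(220 − 14.14×8) = 14.14, so λ = 14.14/106.9 = 0.1323 per min.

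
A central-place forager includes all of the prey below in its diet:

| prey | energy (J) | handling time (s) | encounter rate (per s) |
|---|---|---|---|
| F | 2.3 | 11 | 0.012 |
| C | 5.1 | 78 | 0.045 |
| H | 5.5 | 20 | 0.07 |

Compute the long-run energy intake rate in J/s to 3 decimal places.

R = (0.012×2.3 + 0.045×5.1 + 0.07×5.5) / (1 + 0.012×11 + 0.045×78 + 0.07×20) = 0.6421/6.042 = 0.1063 J/s.

0.106 J/s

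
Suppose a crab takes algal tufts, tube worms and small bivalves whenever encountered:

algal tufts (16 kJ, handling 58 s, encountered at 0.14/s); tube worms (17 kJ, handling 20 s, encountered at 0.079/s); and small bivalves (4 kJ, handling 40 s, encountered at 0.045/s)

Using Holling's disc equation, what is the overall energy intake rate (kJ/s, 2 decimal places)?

R = Σλ_iE_i / (1 + Σλ_ih_i)
Numerator: 0.14×16 + 0.079×17 + 0.045×4 = 3.763
Denominator: 1 + 0.14×58 + 0.079×20 + 0.045×40 = 12.5
R = 3.763/12.5 = 0.301 kJ/s

0.30 kJ/s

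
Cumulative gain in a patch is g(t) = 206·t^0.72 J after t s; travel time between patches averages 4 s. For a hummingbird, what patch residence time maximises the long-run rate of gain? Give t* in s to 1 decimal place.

Maximise g(t)/(T+t): set derivative to zero → g'(t)(T+t) = g(t).
g'(t) = 0.72·206·t^-0.28. Setting 0.72·206·t^-0.28 = 206·t^0.72/(4+t) gives 0.72(4+t) = t, so 0.28·t = 0.72×4.
t* = 0.72×4/0.28 = 10.29 s.

10.3 s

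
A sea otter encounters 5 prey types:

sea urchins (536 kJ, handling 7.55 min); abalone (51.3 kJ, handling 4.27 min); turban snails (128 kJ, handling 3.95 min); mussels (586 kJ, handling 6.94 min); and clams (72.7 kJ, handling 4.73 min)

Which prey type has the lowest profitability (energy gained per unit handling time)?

abalone

In descending order of E/h:
mussels: 586/6.94 = 84.4 kJ/min
sea urchins: 536/7.55 = 71 kJ/min
turban snails: 128/3.95 = 32.4 kJ/min
clams: 72.7/4.73 = 15.4 kJ/min
abalone: 51.3/4.27 = 12 kJ/min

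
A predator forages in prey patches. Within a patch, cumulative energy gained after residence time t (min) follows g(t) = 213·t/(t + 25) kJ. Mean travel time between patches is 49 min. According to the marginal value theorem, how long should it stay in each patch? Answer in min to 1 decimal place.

By the marginal value theorem, leave when the instantaneous gain rate g'(t) equals the habitat-wide average g(t)/(T + t).
g'(t) = 213·25/(t + 25)². Setting 213·25/(t+25)² = 213t/[(t+25)(49+t)] gives 25(49+t) = t(t+25), so t² = 25×49 = 1225.
t* = √1225 = 35 min.

35.0 min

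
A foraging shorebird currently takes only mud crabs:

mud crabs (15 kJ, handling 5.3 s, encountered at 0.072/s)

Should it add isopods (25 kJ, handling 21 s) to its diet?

Yes

Intake rate on the current diet: R = (0.072×15) / (1 + 0.072×5.3) = 1.08/1.382 = 0.7817 kJ/s.
isopods: E/h = 25/21 = 1.19 kJ/s.
1.19 > 0.7817, so adding isopods raises the average — include it.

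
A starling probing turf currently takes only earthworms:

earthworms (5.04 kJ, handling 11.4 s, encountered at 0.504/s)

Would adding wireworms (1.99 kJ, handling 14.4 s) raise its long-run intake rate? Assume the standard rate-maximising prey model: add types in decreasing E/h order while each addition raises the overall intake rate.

On earthworms alone, R = ΣλE/(1+Σλh) = 2.54/6.746 = 0.3766 kJ/s.
wireworms: E/h = 1.99/14.4 = 0.1382 kJ/s.
Since 0.1382 < R, time spent handling wireworms is better spent searching.

No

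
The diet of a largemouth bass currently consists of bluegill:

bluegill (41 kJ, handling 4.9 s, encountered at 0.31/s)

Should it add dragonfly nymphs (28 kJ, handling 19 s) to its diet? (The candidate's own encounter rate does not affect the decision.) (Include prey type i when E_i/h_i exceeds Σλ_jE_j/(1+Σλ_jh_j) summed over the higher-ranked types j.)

On bluegill alone, R = ΣλE/(1+Σλh) = 12.71/2.519 = 5.046 kJ/s.
Profitability of dragonfly nymphs: 28/19 = 1.474 kJ/s.
1.474 < 5.046, so adding dragonfly nymphs would lower the average — exclude it.

No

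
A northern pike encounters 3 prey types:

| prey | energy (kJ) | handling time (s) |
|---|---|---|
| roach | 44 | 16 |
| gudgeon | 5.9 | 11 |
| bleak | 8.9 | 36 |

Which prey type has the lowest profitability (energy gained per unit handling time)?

bleak

In descending order of E/h:
roach: 44/16 = 2.75 kJ/s
gudgeon: 5.9/11 = 0.536 kJ/s
bleak: 8.9/36 = 0.247 kJ/s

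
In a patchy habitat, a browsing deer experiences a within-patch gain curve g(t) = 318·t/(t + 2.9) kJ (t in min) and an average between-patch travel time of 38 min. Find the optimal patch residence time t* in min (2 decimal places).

10.50 min

Maximise g(t)/(T+t): set derivative to zero → g'(t)(T+t) = g(t).
g'(t) = 318·2.9/(t + 2.9)². Setting 318·2.9/(t+2.9)² = 318t/[(t+2.9)(38+t)] gives 2.9(38+t) = t(t+2.9), so t² = 2.9×38 = 110.2.
t* = √110.2 = 10.5 min.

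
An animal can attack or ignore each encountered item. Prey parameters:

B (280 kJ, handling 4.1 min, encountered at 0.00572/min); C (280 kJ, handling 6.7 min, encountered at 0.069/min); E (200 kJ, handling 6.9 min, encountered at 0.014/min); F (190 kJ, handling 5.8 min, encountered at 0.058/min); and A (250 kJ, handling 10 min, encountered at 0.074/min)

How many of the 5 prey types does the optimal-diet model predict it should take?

Profitabilities (E/h, kJ/min): B 68.3, C 41.8, F 32.8, E 29, A 25. Add prey in this order while the next type's profitability exceeds the intake rate on those already taken.
Rate on top 1: 1.565. C: 41.8 > 1.565 → include.
Rate on top 2: 14.08. F: 32.8 > 14.08 → include.
Rate on top 3: 17.53. E: 29 > 17.53 → include.
Rate on top 4: 18.11. A: 25 > 18.11 → include.
Optimal diet: B, C, F, E, A — 5 of 5 types.

5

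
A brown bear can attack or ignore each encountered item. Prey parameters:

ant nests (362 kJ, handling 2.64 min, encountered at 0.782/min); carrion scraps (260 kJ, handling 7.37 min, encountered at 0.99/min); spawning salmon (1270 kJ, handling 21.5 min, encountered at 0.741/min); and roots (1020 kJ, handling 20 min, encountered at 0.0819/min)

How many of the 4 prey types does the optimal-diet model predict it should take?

1

E/h in descending order: ant nests 137, spawning salmon 59.1, roots 51, carrion scraps 35.3 kJ/min. The optimal diet is the largest prefix of this list for which every included type satisfies E_i/h_i > R on the types above it.
Rate on top 1: 92.38. spawning salmon: 59.1 < 92.38 → exclude; stop.
Optimal diet: ant nests — 1 of 4 types.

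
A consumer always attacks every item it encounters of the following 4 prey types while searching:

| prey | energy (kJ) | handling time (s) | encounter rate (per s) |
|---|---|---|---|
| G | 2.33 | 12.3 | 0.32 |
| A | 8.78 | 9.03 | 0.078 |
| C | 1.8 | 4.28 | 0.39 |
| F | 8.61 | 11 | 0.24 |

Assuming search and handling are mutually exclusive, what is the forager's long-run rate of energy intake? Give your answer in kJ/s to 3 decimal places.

0.422 kJ/s

R = Σλ_iE_i / (1 + Σλ_ih_i)
Numerator: 0.32×2.33 + 0.078×8.78 + 0.39×1.8 + 0.24×8.61 = 4.199
Denominator: 1 + 0.32×12.3 + 0.078×9.03 + 0.39×4.28 + 0.24×11 = 9.95
R = 4.199/9.95 = 0.422 kJ/s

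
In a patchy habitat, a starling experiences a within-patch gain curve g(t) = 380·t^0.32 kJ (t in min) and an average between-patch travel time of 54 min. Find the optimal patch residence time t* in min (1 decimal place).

25.4 min

By the marginal value theorem, leave when the instantaneous gain rate g'(t) equals the habitat-wide average g(t)/(T + t).
g'(t) = 0.32·380·t^-0.68. Setting 0.32·380·t^-0.68 = 380·t^0.32/(54+t) gives 0.32(54+t) = t, so 0.68·t = 0.32×54.
t* = 0.32×54/0.68 = 25.41 min.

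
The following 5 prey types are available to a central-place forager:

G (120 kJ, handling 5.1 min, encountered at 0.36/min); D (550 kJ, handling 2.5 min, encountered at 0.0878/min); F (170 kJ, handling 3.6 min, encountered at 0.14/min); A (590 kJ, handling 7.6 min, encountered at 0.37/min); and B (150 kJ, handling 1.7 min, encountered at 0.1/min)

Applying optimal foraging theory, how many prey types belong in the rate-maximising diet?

3

Profitabilities (E/h, kJ/min): D 220, B 88.2, A 77.6, F 47.2, G 23.5. Add prey in this order while the next type's profitability exceeds the intake rate on those already taken.
Rate on top 1: 39.6. B: 88.2 > 39.6 → include.
Rate on top 2: 45.55. A: 77.6 > 45.55 → include.
Rate on top 3: 67.02. F: 47.2 < 67.02 → exclude; stop.
Optimal diet: D, B, A — 3 of 5 types.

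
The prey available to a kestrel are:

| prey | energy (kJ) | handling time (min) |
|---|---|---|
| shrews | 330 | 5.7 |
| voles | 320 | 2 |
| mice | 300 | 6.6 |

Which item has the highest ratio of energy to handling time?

voles

Profitability E/h (kJ/min): shrews = 330/5.7 = 57.9, voles = 320/2 = 160, mice = 300/6.6 = 45.5.
Ranked: voles > shrews > mice.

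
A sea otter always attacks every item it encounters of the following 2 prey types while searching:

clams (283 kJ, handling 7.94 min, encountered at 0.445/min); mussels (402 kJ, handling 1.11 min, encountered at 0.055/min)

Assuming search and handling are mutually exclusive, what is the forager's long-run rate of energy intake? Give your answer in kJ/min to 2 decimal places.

Energy encountered per unit search time: 0.445×283 + 0.055×402 = 148 kJ/min.
Handling time per unit search time: 0.445×7.94 + 0.055×1.11 = 3.594.
Rate = 148/(1 + 3.594) = 32.22 kJ/min.

32.22 kJ/min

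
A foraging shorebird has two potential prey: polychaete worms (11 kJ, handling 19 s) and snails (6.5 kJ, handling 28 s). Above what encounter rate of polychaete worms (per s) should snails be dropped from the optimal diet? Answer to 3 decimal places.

0.035 per s

At the threshold, the rate on polychaete worms alone equals the profitability of snails: λ·11/(1 + λ·19) = 6.5/28 = 0.2321.
Rearranging, λ(11 − 0.2321×19) = 0.2321, so λ = 0.2321/6.589 = 0.03523 per s.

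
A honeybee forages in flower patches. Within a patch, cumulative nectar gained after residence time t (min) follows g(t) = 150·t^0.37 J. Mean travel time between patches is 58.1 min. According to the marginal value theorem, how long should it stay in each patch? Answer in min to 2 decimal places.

Maximise g(t)/(T+t): set derivative to zero → g'(t)(T+t) = g(t).
g'(t) = 0.37·150·t^-0.63. Setting 0.37·150·t^-0.63 = 150·t^0.37/(58.1+t) gives 0.37(58.1+t) = t, so 0.63·t = 0.37×58.1.
t* = 0.37×58.1/0.63 = 34.12 min.

34.12 min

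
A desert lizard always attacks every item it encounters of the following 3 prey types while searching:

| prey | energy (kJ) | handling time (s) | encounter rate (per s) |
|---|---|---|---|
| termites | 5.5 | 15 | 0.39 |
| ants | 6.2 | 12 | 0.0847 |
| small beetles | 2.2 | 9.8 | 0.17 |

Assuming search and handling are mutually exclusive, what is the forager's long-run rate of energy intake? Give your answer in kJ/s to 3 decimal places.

0.319 kJ/s

R = Σλ_iE_i / (1 + Σλ_ih_i)
Numerator: 0.39×5.5 + 0.0847×6.2 + 0.17×2.2 = 3.044
Denominator: 1 + 0.39×15 + 0.0847×12 + 0.17×9.8 = 9.532
R = 3.044/9.532 = 0.3193 kJ/s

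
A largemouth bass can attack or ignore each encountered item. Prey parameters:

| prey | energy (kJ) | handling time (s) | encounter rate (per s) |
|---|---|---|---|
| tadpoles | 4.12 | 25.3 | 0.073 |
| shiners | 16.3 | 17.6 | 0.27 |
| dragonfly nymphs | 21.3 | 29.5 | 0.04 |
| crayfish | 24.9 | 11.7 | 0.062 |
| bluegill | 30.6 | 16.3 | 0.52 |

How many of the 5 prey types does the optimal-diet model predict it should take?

2

Rank by E/h (kJ/s): crayfish 2.13, bluegill 1.88, shiners 0.926, dragonfly nymphs 0.722, tadpoles 0.163. Include each in turn until the next type's E/h falls below the running intake rate.
Rate on top 1: 0.8947. bluegill: 1.88 > 0.8947 → include.
Rate on top 2: 1.711. shiners: 0.926 < 1.711 → exclude; stop.
Optimal diet: crayfish, bluegill — 2 of 5 types.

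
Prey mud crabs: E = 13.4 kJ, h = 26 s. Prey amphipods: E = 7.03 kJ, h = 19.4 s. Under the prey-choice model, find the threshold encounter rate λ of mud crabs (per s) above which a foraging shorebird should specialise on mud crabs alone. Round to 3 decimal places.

Drop amphipods once their profitability E₂/h₂ falls below the rate achievable on mud crabs alone: E₂/h₂ = λE₁/(1 + λh₁).
Solve for λ: λE₁h₂ = E₂(1 + λh₁) → λ(E₁h₂ − E₂h₁) = E₂ → λ = E₂/(E₁h₂ − E₂h₁).
λ = 7.03/(13.4×19.4 − 7.03×26) = 7.03/77.18 = 0.09109 per s.

0.091 per s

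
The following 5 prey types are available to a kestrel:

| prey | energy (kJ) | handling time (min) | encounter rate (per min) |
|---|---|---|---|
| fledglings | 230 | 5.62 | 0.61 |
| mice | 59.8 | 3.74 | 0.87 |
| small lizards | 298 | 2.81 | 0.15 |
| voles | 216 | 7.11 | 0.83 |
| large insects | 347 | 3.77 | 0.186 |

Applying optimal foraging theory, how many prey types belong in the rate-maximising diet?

2

E/h in descending order: small lizards 106, large insects 92, fledglings 40.9, voles 30.4, mice 16 kJ/min. The optimal diet is the largest prefix of this list for which every included type satisfies E_i/h_i > R on the types above it.
Rate on top 1: 31.45. large insects: 92 > 31.45 → include.
Rate on top 2: 51.46. fledglings: 40.9 < 51.46 → exclude; stop.
Optimal diet: small lizards, large insects — 2 of 5 types.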